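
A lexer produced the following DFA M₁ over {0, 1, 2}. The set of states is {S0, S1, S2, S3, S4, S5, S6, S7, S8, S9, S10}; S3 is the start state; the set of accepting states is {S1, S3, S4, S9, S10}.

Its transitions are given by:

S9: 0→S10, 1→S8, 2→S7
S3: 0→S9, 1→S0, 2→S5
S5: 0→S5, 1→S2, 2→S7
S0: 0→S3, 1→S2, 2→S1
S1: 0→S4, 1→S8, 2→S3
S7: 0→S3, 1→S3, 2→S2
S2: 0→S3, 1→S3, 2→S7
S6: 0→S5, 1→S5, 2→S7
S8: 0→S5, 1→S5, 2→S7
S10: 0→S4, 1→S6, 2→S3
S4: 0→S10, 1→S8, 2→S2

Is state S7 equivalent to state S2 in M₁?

Yes

All states are reachable from the start state.
Initial partition by acceptance: {S1,S3,S4,S9,S10} | {S0,S2,S5,S6,S7,S8}.
On input 2, block {S1,S3,S4,S9,S10} splits into {S3,S4,S9} and {S1,S10}.
Refine {S3,S4,S9} on symbol 0: members go to different blocks, giving {S4,S9} and {S3}.
On input 0, block {S0,S2,S5,S6,S7,S8} splits into {S0,S2,S7} and {S5,S6,S8}.
Split {S0,S2,S7} by δ(·,1) → {S2,S7} and {S0}.
Split {S5,S6,S8} by δ(·,1) → {S6,S8} and {S5}.
The partition is now stable with 7 blocks: {S4,S9} | {S2,S7} | {S1,S10} | {S3} | {S6,S8} | {S0} | {S5}.
S7 and S2 lie in the same block of the stable partition, so they are equivalent — no string distinguishes them.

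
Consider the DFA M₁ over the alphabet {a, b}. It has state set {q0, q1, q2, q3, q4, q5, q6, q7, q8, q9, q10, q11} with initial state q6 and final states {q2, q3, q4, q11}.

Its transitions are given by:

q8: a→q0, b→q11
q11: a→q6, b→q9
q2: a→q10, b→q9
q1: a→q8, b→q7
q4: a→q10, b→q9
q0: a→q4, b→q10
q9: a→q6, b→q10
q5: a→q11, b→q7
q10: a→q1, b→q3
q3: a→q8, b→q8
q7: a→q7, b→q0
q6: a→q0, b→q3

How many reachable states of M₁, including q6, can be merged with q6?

States {q2,q5} cannot be reached from the start state, so discard them.
P0 = {q3,q4,q11} | {q0,q1,q6,q7,q8,q9,q10}.
Split {q0,q1,q6,q7,q8,q9,q10} by δ(·,a) → {q1,q6,q7,q8,q9,q10} and {q0}.
On input a, block {q1,q6,q7,q8,q9,q10} splits into {q1,q7,q9,q10} and {q6,q8}.
Split {q3,q4,q11} by δ(·,a) → {q3,q11} and {q4}.
On input b, block {q3,q11} splits into {q3} and {q11}.
On input a, block {q1,q7,q9,q10} splits into {q1,q9} and {q7,q10}.
Refine {q6,q8} on symbol b: members go to different blocks, giving {q6} and {q8}.
Split {q1,q9} by δ(·,a) → {q1} and {q9}.
On input a, block {q7,q10} splits into {q7} and {q10}.
Stable partition: {q3} | {q1} | {q0} | {q6} | {q4} | {q11} | {q7} | {q8} | {q9} | {q10} — 10 equivalence classes.
State q6 belongs to the block {q6}, which has 1 states.

1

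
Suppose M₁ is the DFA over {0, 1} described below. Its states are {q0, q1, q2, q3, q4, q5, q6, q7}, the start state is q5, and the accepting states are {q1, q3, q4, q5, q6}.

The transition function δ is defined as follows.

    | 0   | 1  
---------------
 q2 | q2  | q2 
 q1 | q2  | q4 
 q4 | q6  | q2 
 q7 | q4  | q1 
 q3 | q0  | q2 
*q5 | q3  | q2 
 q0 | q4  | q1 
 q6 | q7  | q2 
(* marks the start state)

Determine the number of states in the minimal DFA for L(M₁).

5

Every state is reachable, so we keep all 8.
Start with accepting vs non-accepting: {q1,q3,q4,q5,q6} | {q0,q2,q7}.
On input 0, block {q1,q3,q4,q5,q6} splits into {q1,q3,q6} and {q4,q5}.
Split {q1,q3,q6} by δ(·,1) → {q3,q6} and {q1}.
On input 0, block {q0,q2,q7} splits into {q0,q7} and {q2}.
No further refinement is possible. Final partition (5 blocks): {q3,q6} | {q0,q7} | {q4,q5} | {q1} | {q2}.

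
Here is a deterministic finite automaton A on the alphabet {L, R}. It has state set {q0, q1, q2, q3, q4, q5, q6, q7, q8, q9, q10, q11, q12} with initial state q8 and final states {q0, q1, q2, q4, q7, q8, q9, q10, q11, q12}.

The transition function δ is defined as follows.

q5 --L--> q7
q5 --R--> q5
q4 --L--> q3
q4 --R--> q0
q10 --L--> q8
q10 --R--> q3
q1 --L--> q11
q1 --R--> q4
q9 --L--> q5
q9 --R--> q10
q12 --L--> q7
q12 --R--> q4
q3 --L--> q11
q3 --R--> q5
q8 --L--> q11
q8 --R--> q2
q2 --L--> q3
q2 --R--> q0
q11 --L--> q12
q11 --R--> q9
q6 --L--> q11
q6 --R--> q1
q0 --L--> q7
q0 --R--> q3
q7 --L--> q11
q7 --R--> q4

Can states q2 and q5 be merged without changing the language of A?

First remove the unreachable states {q1,q6}; 11 states remain.
Initial partition by acceptance: {q0,q2,q4,q7,q8,q9,q10,q11,q12} | {q3,q5}.
Split {q0,q2,q4,q7,q8,q9,q10,q11,q12} by δ(·,L) → {q0,q7,q8,q10,q11,q12} and {q2,q4,q9}.
On input R, block {q0,q7,q8,q10,q11,q12} splits into {q7,q8,q11,q12} and {q0,q10}.
The partition is now stable with 4 blocks: {q7,q8,q11,q12} | {q3,q5} | {q2,q4,q9} | {q0,q10}.
q2 and q5 end up in different blocks, so they are distinguishable. For instance, the string 'ε' is accepted from only q2.

No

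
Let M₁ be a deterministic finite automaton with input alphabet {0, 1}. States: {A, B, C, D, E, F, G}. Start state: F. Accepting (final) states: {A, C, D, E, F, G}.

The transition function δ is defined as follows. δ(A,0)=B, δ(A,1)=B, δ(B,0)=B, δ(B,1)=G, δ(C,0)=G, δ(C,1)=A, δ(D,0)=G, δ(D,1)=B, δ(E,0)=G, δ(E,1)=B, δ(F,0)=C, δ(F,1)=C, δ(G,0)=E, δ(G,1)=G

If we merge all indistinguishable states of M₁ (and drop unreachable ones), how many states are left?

6

First remove the unreachable states {D}; 6 states remain.
Initial partition by acceptance: {A,C,E,F,G} | {B}.
On input 0, block {A,C,E,F,G} splits into {C,E,F,G} and {A}.
On input 1, block {C,E,F,G} splits into {F,G} and {C} and {E}.
Split {F,G} by δ(·,0) → {F} and {G}.
Stable partition: {F} | {B} | {A} | {C} | {E} | {G} — 6 equivalence classes.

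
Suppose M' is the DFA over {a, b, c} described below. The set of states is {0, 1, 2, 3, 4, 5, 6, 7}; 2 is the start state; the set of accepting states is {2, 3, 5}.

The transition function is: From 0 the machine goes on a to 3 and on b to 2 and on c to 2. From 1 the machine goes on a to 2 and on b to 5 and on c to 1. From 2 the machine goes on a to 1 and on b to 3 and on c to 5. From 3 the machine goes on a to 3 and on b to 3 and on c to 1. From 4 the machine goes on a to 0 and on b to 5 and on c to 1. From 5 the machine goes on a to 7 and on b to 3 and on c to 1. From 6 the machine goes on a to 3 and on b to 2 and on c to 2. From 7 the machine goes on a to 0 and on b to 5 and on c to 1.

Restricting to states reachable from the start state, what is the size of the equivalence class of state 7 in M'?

First remove the unreachable states {4,6}; 6 states remain.
Start with accepting vs non-accepting: {2,3,5} | {0,1,7}.
Split {2,3,5} by δ(·,a) → {2,5} and {3}.
Refine {2,5} on symbol c: members go to different blocks, giving {2} and {5}.
Split {0,1,7} by δ(·,a) → {0} and {1} and {7}.
No further refinement is possible. Final partition (6 blocks): {2} | {0} | {3} | {5} | {1} | {7}.
The equivalence class containing 7 is {7}, of size 1.

1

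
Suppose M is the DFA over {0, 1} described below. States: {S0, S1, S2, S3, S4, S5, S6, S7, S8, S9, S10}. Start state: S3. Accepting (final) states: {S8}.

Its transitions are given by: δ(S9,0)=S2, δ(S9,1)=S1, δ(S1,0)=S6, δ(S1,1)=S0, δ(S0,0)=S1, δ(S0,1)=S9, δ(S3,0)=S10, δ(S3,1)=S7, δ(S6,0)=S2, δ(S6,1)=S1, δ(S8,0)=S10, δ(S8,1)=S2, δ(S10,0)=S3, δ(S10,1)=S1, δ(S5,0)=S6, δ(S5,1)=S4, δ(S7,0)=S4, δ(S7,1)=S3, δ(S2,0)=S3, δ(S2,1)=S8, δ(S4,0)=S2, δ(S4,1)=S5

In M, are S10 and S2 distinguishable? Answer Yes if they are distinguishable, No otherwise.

All states are reachable from the start state.
Initial partition by acceptance: {S8} | {S0,S1,S2,S3,S4,S5,S6,S7,S9,S10}.
Refine {S0,S1,S2,S3,S4,S5,S6,S7,S9,S10} on symbol 1: members go to different blocks, giving {S0,S1,S3,S4,S5,S6,S7,S9,S10} and {S2}.
Refine {S0,S1,S3,S4,S5,S6,S7,S9,S10} on symbol 0: members go to different blocks, giving {S0,S1,S3,S5,S7,S10} and {S4,S6,S9}.
On input 0, block {S0,S1,S3,S5,S7,S10} splits into {S0,S3,S10} and {S1,S5,S7}.
Split {S0,S3,S10} by δ(·,0) → {S3,S10} and {S0}.
Split {S1,S5,S7} by δ(·,1) → {S1} and {S5} and {S7}.
Split {S3,S10} by δ(·,1) → {S3} and {S10}.
On input 1, block {S4,S6,S9} splits into {S6,S9} and {S4}.
No further refinement is possible. Final partition (10 blocks): {S8} | {S3} | {S2} | {S6,S9} | {S1} | {S0} | {S5} | {S7} | {S10} | {S4}.
S10 and S2 end up in different blocks, so they are distinguishable. For instance, the string '1' is accepted from only S2.

Yes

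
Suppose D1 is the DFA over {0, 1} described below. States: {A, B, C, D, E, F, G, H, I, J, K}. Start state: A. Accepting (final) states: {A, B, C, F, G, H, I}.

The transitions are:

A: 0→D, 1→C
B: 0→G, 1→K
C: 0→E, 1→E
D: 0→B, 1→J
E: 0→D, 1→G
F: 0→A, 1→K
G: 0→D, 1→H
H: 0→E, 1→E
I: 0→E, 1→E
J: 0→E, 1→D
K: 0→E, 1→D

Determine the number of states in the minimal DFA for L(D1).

6

First remove the unreachable states {F,I}; 9 states remain.
P0 = {A,B,C,G,H} | {D,E,J,K}.
On input 0, block {A,B,C,G,H} splits into {A,C,G,H} and {B}.
Refine {A,C,G,H} on symbol 1: members go to different blocks, giving {A,G} and {C,H}.
Split {D,E,J,K} by δ(·,0) → {E,J,K} and {D}.
On input 0, block {E,J,K} splits into {J,K} and {E}.
Stable partition: {A,G} | {J,K} | {B} | {C,H} | {D} | {E} — 6 equivalence classes.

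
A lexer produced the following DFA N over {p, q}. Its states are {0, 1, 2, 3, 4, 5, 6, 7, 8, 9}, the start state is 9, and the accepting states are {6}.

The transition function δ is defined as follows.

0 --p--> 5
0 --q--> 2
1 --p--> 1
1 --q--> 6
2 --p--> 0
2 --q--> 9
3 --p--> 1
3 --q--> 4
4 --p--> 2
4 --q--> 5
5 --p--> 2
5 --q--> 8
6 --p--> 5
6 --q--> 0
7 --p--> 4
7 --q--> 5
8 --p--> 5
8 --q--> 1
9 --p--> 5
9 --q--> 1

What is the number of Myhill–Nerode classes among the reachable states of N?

6

Reachable states from the start: {0,1,2,5,6,8,9}. Unreachable: {3,4,7} — drop them.
Initial partition by acceptance: {6} | {0,1,2,5,8,9}.
Refine {0,1,2,5,8,9} on symbol q: members go to different blocks, giving {0,2,5,8,9} and {1}.
Refine {0,2,5,8,9} on symbol q: members go to different blocks, giving {0,2,5} and {8,9}.
On input q, block {0,2,5} splits into {2,5} and {0}.
Split {2,5} by δ(·,p) → {2} and {5}.
No further refinement is possible. Final partition (6 blocks): {6} | {2} | {1} | {8,9} | {0} | {5}.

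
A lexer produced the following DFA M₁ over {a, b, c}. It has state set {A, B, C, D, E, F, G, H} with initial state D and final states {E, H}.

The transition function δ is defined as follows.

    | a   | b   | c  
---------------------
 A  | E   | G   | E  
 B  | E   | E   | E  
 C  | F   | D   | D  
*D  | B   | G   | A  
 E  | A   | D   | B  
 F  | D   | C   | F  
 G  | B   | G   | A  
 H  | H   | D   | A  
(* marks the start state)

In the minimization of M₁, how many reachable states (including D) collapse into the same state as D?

Reachable states from the start: {A,B,D,E,G}. Unreachable: {C,F,H} — drop them.
P0 = {E} | {A,B,D,G}.
Refine {A,B,D,G} on symbol a: members go to different blocks, giving {A,B} and {D,G}.
On input b, block {A,B} splits into {A} and {B}.
The partition is now stable with 4 blocks: {E} | {A} | {D,G} | {B}.
The equivalence class containing D is {D,G}, of size 2.

2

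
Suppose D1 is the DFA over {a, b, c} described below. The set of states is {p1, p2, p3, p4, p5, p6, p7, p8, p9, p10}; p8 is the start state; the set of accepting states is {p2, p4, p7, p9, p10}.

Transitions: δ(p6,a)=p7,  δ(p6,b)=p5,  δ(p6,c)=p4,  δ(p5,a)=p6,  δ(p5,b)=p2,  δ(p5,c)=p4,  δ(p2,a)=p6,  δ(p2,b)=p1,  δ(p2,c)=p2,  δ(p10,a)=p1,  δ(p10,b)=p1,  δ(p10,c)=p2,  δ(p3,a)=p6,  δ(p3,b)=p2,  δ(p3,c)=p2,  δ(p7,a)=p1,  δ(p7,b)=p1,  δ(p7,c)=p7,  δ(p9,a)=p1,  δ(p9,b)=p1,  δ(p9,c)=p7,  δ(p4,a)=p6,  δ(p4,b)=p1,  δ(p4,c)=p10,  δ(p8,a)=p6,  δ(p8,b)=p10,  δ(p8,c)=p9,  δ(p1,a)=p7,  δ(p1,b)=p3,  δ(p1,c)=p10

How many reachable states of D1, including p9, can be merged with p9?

Every state is reachable, so we keep all 10.
P0 = {p2,p4,p7,p9,p10} | {p1,p3,p5,p6,p8}.
Refine {p1,p3,p5,p6,p8} on symbol a: members go to different blocks, giving {p3,p5,p8} and {p1,p6}.
No further refinement is possible. Final partition (3 blocks): {p2,p4,p7,p9,p10} | {p3,p5,p8} | {p1,p6}.
The equivalence class containing p9 is {p2,p4,p7,p9,p10}, of size 5.

5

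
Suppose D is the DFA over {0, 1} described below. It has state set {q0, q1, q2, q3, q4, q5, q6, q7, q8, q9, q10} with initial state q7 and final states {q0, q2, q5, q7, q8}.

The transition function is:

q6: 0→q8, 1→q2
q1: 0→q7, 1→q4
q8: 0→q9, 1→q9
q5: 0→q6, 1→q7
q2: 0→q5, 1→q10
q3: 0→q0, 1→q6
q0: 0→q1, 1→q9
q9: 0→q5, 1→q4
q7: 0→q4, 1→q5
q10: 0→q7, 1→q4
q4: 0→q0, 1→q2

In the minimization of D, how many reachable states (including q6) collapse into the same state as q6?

2

First remove the unreachable states {q3}; 10 states remain.
Start with accepting vs non-accepting: {q0,q2,q5,q7,q8} | {q1,q4,q6,q9,q10}.
On input 0, block {q0,q2,q5,q7,q8} splits into {q0,q5,q7,q8} and {q2}.
Refine {q0,q5,q7,q8} on symbol 1: members go to different blocks, giving {q0,q8} and {q5,q7}.
On input 0, block {q1,q4,q6,q9,q10} splits into {q1,q9,q10} and {q4,q6}.
Stable partition: {q0,q8} | {q1,q9,q10} | {q2} | {q5,q7} | {q4,q6} — 5 equivalence classes.
The equivalence class containing q6 is {q4,q6}, of size 2.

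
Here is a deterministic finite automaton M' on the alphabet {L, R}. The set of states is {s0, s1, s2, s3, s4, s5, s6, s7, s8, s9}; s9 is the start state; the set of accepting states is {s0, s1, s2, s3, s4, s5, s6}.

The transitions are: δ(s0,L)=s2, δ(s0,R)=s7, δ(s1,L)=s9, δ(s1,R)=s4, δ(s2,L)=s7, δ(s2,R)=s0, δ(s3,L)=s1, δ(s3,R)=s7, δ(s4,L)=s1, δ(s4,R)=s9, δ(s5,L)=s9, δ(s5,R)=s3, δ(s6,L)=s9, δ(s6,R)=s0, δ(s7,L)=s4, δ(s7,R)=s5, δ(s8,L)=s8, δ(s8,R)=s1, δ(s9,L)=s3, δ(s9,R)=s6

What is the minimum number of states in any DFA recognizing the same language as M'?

First remove the unreachable states {s8}; 9 states remain.
P0 = {s0,s1,s2,s3,s4,s5,s6} | {s7,s9}.
Refine {s0,s1,s2,s3,s4,s5,s6} on symbol L: members go to different blocks, giving {s1,s2,s5,s6} and {s0,s3,s4}.
The partition is now stable with 3 blocks: {s1,s2,s5,s6} | {s7,s9} | {s0,s3,s4}.

3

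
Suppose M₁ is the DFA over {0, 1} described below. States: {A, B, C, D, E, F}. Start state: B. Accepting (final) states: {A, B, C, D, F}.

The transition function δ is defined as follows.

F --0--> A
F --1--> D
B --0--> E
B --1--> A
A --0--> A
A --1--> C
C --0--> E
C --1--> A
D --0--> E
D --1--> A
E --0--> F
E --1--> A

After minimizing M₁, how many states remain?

Initial partition by acceptance: {A,B,C,D,F} | {E}.
Refine {A,B,C,D,F} on symbol 0: members go to different blocks, giving {B,C,D} and {A,F}.
The partition is now stable with 3 blocks: {B,C,D} | {E} | {A,F}.

3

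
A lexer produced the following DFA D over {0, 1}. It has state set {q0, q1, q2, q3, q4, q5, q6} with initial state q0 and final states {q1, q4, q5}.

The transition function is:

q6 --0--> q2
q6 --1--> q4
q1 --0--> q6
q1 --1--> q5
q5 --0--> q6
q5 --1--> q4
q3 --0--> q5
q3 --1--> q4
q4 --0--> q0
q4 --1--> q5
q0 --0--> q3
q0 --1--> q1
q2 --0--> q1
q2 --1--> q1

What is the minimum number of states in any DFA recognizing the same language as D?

P0 = {q1,q4,q5} | {q0,q2,q3,q6}.
Split {q0,q2,q3,q6} by δ(·,0) → {q0,q6} and {q2,q3}.
No further refinement is possible. Final partition (3 blocks): {q1,q4,q5} | {q0,q6} | {q2,q3}.

3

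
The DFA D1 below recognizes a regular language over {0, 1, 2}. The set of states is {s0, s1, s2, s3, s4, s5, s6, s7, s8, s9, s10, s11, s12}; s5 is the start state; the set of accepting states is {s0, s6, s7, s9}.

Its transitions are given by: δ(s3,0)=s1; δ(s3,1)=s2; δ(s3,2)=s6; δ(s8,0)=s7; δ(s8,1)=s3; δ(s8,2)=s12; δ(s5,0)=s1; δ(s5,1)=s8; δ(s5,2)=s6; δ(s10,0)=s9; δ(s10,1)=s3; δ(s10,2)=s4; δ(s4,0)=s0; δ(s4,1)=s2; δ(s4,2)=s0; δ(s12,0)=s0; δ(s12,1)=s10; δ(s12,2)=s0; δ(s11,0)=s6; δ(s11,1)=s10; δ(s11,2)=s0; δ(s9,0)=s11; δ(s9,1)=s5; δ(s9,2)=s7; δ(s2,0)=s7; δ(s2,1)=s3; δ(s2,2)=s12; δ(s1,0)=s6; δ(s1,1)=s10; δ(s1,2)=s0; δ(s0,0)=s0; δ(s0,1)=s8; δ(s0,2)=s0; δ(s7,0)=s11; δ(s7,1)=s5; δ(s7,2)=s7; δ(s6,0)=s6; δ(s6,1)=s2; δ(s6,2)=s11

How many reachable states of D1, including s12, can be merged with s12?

2

All states are reachable from the start state.
Initial partition by acceptance: {s0,s6,s7,s9} | {s1,s2,s3,s4,s5,s8,s10,s11,s12}.
Refine {s0,s6,s7,s9} on symbol 0: members go to different blocks, giving {s0,s6} and {s7,s9}.
Refine {s0,s6} on symbol 2: members go to different blocks, giving {s0} and {s6}.
Refine {s1,s2,s3,s4,s5,s8,s10,s11,s12} on symbol 0: members go to different blocks, giving {s2,s8,s10} and {s1,s11} and {s3,s5} and {s4,s12}.
The partition is now stable with 7 blocks: {s0} | {s2,s8,s10} | {s7,s9} | {s6} | {s1,s11} | {s3,s5} | {s4,s12}.
State s12 belongs to the block {s4,s12}, which has 2 states.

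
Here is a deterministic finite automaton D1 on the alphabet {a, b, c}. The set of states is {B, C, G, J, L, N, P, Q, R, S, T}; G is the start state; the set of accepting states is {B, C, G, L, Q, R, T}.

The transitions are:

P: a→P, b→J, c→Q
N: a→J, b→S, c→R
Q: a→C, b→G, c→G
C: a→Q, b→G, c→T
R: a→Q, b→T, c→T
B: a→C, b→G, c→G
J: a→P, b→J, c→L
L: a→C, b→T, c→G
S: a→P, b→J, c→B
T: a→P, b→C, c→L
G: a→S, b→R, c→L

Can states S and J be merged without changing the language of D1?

States {N} cannot be reached from the start state, so discard them.
Start with accepting vs non-accepting: {B,C,G,L,Q,R,T} | {J,P,S}.
Split {B,C,G,L,Q,R,T} by δ(·,a) → {B,C,L,Q,R} and {G,T}.
Stable partition: {B,C,L,Q,R} | {J,P,S} | {G,T} — 3 equivalence classes.
S and J lie in the same block of the stable partition, so they are equivalent — no string distinguishes them.

Yes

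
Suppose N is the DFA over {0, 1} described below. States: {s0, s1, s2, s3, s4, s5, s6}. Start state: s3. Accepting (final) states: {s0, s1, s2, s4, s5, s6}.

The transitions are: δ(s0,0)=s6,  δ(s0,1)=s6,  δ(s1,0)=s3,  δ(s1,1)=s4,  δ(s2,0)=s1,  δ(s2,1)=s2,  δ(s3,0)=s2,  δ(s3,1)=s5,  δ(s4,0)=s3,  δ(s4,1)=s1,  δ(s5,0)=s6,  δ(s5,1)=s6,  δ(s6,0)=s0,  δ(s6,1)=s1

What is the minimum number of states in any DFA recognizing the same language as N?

5

All states are reachable from the start state.
Initial partition by acceptance: {s0,s1,s2,s4,s5,s6} | {s3}.
On input 0, block {s0,s1,s2,s4,s5,s6} splits into {s0,s2,s5,s6} and {s1,s4}.
Split {s0,s2,s5,s6} by δ(·,0) → {s0,s5,s6} and {s2}.
Refine {s0,s5,s6} on symbol 1: members go to different blocks, giving {s0,s5} and {s6}.
The partition is now stable with 5 blocks: {s0,s5} | {s3} | {s1,s4} | {s2} | {s6}.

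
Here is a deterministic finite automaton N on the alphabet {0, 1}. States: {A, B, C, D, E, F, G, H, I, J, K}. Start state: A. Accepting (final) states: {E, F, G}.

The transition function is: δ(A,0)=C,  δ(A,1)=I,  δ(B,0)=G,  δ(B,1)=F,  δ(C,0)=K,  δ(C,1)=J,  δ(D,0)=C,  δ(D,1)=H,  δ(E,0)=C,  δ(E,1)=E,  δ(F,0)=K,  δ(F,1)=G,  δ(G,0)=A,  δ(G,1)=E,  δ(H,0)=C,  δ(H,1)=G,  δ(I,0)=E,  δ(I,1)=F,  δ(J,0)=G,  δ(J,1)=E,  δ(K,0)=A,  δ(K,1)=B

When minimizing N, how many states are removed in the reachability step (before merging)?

No path from A leads to D, H; the other 9 states are all reachable.

2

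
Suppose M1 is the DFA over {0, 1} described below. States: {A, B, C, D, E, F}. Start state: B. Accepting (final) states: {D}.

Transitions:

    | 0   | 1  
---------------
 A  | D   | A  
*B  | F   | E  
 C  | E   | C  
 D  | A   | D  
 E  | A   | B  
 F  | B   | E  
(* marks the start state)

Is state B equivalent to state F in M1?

Yes

First remove the unreachable states {C}; 5 states remain.
P0 = {D} | {A,B,E,F}.
Split {A,B,E,F} by δ(·,0) → {B,E,F} and {A}.
Split {B,E,F} by δ(·,0) → {B,F} and {E}.
No further refinement is possible. Final partition (4 blocks): {D} | {B,F} | {A} | {E}.
B and F lie in the same block of the stable partition, so they are equivalent — no string distinguishes them.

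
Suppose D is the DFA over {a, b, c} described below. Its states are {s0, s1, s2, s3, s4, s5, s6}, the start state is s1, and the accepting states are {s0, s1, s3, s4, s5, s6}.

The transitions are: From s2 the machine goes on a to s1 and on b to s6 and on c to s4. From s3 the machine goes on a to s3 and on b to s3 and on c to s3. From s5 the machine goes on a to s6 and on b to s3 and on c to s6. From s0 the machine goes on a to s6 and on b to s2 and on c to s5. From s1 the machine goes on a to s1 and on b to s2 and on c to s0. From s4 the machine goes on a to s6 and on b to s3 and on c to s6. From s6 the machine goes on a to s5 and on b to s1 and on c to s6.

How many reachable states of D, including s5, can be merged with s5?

2

All states are reachable from the start state.
P0 = {s0,s1,s3,s4,s5,s6} | {s2}.
Refine {s0,s1,s3,s4,s5,s6} on symbol b: members go to different blocks, giving {s3,s4,s5,s6} and {s0,s1}.
Split {s3,s4,s5,s6} by δ(·,b) → {s3,s4,s5} and {s6}.
On input a, block {s3,s4,s5} splits into {s4,s5} and {s3}.
Split {s0,s1} by δ(·,a) → {s0} and {s1}.
No further refinement is possible. Final partition (6 blocks): {s4,s5} | {s2} | {s0} | {s6} | {s3} | {s1}.
State s5 belongs to the block {s4,s5}, which has 2 states.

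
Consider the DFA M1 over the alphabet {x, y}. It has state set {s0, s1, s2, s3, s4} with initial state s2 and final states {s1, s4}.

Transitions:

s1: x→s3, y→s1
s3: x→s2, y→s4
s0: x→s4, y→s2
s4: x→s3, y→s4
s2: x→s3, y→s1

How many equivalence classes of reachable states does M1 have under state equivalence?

2

States {s0} cannot be reached from the start state, so discard them.
P0 = {s1,s4} | {s2,s3}.
No further refinement is possible. Final partition (2 blocks): {s1,s4} | {s2,s3}.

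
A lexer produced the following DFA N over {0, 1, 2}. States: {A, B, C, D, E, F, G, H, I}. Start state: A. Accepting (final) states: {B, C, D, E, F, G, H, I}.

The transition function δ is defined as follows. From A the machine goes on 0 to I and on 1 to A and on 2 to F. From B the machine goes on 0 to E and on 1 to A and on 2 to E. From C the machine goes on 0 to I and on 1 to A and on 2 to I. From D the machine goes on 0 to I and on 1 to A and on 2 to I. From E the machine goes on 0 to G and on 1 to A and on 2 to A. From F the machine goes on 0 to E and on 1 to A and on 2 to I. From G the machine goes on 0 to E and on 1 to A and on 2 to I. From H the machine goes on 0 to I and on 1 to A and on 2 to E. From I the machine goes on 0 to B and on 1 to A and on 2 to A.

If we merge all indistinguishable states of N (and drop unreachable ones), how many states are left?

Reachable states from the start: {A,B,E,F,G,I}. Unreachable: {C,D,H} — drop them.
Start with accepting vs non-accepting: {B,E,F,G,I} | {A}.
On input 2, block {B,E,F,G,I} splits into {B,F,G} and {E,I}.
Stable partition: {B,F,G} | {A} | {E,I} — 3 equivalence classes.

3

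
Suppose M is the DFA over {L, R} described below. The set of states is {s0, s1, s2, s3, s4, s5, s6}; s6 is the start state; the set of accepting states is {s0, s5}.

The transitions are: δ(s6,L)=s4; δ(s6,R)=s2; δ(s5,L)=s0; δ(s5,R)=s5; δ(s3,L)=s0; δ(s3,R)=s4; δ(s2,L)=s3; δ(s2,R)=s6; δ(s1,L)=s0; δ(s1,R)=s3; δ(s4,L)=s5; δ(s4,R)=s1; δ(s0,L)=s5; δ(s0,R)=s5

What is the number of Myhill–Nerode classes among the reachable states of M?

All states are reachable from the start state.
P0 = {s0,s5} | {s1,s2,s3,s4,s6}.
Refine {s1,s2,s3,s4,s6} on symbol L: members go to different blocks, giving {s1,s3,s4} and {s2,s6}.
No further refinement is possible. Final partition (3 blocks): {s0,s5} | {s1,s3,s4} | {s2,s6}.

3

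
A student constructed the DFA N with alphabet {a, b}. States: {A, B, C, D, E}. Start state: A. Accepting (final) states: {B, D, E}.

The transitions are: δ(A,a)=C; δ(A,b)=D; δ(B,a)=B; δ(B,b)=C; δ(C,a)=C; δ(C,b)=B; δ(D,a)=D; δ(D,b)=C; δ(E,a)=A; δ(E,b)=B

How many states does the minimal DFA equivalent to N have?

2

States {E} cannot be reached from the start state, so discard them.
P0 = {B,D} | {A,C}.
No further refinement is possible. Final partition (2 blocks): {B,D} | {A,C}.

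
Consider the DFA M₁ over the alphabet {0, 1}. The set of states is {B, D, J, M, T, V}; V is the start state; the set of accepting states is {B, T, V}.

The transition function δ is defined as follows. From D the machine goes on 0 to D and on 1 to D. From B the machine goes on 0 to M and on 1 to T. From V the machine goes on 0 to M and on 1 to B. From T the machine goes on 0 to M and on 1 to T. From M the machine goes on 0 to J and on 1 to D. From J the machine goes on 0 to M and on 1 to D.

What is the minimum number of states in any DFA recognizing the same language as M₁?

Start with accepting vs non-accepting: {B,T,V} | {D,J,M}.
No further refinement is possible. Final partition (2 blocks): {B,T,V} | {D,J,M}.

2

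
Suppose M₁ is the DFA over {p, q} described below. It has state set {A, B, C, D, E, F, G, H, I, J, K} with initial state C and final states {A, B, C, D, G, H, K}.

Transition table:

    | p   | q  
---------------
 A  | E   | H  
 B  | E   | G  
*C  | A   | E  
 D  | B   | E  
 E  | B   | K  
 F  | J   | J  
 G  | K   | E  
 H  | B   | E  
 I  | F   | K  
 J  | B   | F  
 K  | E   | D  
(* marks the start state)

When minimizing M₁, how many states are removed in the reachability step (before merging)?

Starting at C and following transitions, the reachable set is {A, B, C, D, E, G, H, K}. That leaves F, I, J unreachable — 3 in total.

3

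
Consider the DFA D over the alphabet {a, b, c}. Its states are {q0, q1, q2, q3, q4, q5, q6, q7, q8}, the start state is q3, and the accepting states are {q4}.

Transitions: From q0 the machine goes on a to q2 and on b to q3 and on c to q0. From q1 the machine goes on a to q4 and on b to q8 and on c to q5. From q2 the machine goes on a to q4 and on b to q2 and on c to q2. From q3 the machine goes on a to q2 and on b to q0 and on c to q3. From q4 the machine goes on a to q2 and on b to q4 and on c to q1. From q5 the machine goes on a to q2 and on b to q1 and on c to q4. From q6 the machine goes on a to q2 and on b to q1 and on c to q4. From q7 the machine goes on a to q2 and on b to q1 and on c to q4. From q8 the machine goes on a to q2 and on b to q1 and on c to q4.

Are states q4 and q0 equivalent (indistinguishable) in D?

Reachable states from the start: {q0,q1,q2,q3,q4,q5,q8}. Unreachable: {q6,q7} — drop them.
Initial partition by acceptance: {q4} | {q0,q1,q2,q3,q5,q8}.
On input a, block {q0,q1,q2,q3,q5,q8} splits into {q0,q3,q5,q8} and {q1,q2}.
Refine {q0,q3,q5,q8} on symbol b: members go to different blocks, giving {q0,q3} and {q5,q8}.
Split {q1,q2} by δ(·,b) → {q1} and {q2}.
No further refinement is possible. Final partition (5 blocks): {q4} | {q0,q3} | {q1} | {q5,q8} | {q2}.
q4 and q0 end up in different blocks, so they are distinguishable. For instance, the string 'ε' is accepted from only q4.

No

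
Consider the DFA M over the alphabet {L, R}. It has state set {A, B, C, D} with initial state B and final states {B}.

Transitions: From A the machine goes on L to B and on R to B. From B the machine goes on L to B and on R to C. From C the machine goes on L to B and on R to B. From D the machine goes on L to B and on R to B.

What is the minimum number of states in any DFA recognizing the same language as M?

States {A,D} cannot be reached from the start state, so discard them.
Initial partition by acceptance: {B} | {C}.
No further refinement is possible. Final partition (2 blocks): {B} | {C}.

2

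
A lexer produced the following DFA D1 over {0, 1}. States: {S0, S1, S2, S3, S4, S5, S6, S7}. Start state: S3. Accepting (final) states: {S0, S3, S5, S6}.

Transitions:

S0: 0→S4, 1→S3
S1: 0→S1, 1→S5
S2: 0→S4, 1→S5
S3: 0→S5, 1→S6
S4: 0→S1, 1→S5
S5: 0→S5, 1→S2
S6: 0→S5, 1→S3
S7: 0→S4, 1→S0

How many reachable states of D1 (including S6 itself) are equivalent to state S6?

States {S0,S7} cannot be reached from the start state, so discard them.
Start with accepting vs non-accepting: {S3,S5,S6} | {S1,S2,S4}.
Split {S3,S5,S6} by δ(·,1) → {S3,S6} and {S5}.
Stable partition: {S3,S6} | {S1,S2,S4} | {S5} — 3 equivalence classes.
The equivalence class containing S6 is {S3,S6}, of size 2.

2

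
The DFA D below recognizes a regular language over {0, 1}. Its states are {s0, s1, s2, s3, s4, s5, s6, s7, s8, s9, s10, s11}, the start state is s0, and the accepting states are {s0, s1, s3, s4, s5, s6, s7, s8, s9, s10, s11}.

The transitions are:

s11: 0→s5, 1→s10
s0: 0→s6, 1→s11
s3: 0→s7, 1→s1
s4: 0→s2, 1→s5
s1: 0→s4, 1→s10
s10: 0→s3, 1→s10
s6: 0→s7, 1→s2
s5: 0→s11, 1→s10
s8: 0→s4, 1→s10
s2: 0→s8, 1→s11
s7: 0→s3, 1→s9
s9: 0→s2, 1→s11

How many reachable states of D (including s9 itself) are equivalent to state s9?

2

Every state is reachable, so we keep all 12.
Start with accepting vs non-accepting: {s0,s1,s3,s4,s5,s6,s7,s8,s9,s10,s11} | {s2}.
Split {s0,s1,s3,s4,s5,s6,s7,s8,s9,s10,s11} by δ(·,0) → {s0,s1,s3,s5,s6,s7,s8,s10,s11} and {s4,s9}.
Refine {s0,s1,s3,s5,s6,s7,s8,s10,s11} on symbol 0: members go to different blocks, giving {s0,s3,s5,s6,s7,s10,s11} and {s1,s8}.
Refine {s0,s3,s5,s6,s7,s10,s11} on symbol 1: members go to different blocks, giving {s0,s5,s10,s11} and {s3} and {s6} and {s7}.
On input 0, block {s0,s5,s10,s11} splits into {s5,s11} and {s0} and {s10}.
Stable partition: {s5,s11} | {s2} | {s4,s9} | {s1,s8} | {s3} | {s6} | {s7} | {s0} | {s10} — 9 equivalence classes.
State s9 belongs to the block {s4,s9}, which has 2 states.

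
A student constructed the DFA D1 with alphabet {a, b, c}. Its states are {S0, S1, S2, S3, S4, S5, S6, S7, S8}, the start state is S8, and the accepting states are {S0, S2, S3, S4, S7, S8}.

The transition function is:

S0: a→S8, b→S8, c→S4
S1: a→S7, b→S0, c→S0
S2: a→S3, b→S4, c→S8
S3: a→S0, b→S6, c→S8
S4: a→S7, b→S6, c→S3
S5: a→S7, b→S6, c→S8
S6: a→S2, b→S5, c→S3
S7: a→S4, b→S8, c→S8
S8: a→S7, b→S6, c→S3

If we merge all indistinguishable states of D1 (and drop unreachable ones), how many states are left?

3

States {S1} cannot be reached from the start state, so discard them.
Start with accepting vs non-accepting: {S0,S2,S3,S4,S7,S8} | {S5,S6}.
Split {S0,S2,S3,S4,S7,S8} by δ(·,b) → {S0,S2,S7} and {S3,S4,S8}.
The partition is now stable with 3 blocks: {S0,S2,S7} | {S5,S6} | {S3,S4,S8}.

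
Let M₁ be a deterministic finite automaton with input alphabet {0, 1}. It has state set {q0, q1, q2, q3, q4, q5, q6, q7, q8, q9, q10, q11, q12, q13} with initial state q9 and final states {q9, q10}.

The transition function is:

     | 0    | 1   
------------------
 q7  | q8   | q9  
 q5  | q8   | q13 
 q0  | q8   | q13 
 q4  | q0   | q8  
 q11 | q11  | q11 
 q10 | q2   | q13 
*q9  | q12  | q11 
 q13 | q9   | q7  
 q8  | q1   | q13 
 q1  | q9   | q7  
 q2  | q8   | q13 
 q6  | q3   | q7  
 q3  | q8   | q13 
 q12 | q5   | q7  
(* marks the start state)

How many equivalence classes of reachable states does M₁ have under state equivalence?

States {q0,q2,q3,q4,q6,q10} cannot be reached from the start state, so discard them.
P0 = {q9} | {q1,q5,q7,q8,q11,q12,q13}.
Refine {q1,q5,q7,q8,q11,q12,q13} on symbol 0: members go to different blocks, giving {q5,q7,q8,q11,q12} and {q1,q13}.
On input 0, block {q5,q7,q8,q11,q12} splits into {q5,q7,q11,q12} and {q8}.
On input 0, block {q5,q7,q11,q12} splits into {q5,q7} and {q11,q12}.
On input 1, block {q5,q7} splits into {q5} and {q7}.
Split {q11,q12} by δ(·,0) → {q11} and {q12}.
No further refinement is possible. Final partition (7 blocks): {q9} | {q5} | {q1,q13} | {q8} | {q11} | {q7} | {q12}.

7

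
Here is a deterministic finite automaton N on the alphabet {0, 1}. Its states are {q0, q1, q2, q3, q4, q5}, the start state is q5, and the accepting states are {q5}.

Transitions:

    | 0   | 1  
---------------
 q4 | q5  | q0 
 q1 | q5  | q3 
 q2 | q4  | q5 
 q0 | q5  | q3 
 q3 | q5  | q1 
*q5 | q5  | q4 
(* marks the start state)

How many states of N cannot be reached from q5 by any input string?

Starting at q5 and following transitions, the reachable set is {q0, q1, q3, q4, q5}. That leaves q2 unreachable — 1 in total.

1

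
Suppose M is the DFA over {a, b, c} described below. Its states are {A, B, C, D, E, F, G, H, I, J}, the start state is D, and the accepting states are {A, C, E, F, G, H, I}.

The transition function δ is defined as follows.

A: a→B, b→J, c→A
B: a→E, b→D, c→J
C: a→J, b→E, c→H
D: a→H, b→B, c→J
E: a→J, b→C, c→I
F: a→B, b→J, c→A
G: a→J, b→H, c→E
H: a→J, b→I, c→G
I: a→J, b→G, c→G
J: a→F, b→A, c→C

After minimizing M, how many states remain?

4

Every state is reachable, so we keep all 10.
Start with accepting vs non-accepting: {A,C,E,F,G,H,I} | {B,D,J}.
On input b, block {A,C,E,F,G,H,I} splits into {C,E,G,H,I} and {A,F}.
On input a, block {B,D,J} splits into {B,D} and {J}.
Stable partition: {C,E,G,H,I} | {B,D} | {A,F} | {J} — 4 equivalence classes.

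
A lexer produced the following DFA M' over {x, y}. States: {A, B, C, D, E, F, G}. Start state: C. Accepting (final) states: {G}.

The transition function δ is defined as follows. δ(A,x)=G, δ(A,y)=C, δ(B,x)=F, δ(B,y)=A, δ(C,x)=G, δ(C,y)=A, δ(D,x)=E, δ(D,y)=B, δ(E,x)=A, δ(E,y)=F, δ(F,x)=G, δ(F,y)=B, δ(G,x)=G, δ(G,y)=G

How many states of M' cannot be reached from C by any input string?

Starting at C and following transitions, the reachable set is {A, C, G}. That leaves B, D, E, F unreachable — 4 in total.

4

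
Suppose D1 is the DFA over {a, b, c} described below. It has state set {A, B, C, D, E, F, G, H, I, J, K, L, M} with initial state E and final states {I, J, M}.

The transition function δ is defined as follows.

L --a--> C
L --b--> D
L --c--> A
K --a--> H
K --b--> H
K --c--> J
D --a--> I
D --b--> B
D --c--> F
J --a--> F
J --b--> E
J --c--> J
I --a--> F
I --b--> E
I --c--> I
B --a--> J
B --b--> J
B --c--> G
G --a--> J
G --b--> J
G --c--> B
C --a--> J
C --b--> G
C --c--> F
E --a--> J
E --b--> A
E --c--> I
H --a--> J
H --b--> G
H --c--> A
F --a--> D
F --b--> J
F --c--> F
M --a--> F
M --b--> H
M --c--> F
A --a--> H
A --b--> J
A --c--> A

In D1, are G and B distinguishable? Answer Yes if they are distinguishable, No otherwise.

No

States {C,K,L,M} cannot be reached from the start state, so discard them.
Initial partition by acceptance: {I,J} | {A,B,D,E,F,G,H}.
On input a, block {A,B,D,E,F,G,H} splits into {B,D,E,G,H} and {A,F}.
Split {B,D,E,G,H} by δ(·,b) → {B,G} and {D,H} and {E}.
No further refinement is possible. Final partition (5 blocks): {I,J} | {B,G} | {A,F} | {D,H} | {E}.
G and B lie in the same block of the stable partition, so they are equivalent — no string distinguishes them.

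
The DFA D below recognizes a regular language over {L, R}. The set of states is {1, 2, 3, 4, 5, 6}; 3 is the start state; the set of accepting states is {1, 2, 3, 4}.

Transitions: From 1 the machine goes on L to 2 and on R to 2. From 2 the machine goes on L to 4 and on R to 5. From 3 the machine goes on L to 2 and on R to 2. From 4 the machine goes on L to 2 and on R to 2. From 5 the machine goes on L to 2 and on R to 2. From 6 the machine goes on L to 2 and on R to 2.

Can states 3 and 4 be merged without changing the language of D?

First remove the unreachable states {1,6}; 4 states remain.
P0 = {2,3,4} | {5}.
Split {2,3,4} by δ(·,R) → {3,4} and {2}.
Stable partition: {3,4} | {5} | {2} — 3 equivalence classes.
3 and 4 lie in the same block of the stable partition, so they are equivalent — no string distinguishes them.

Yes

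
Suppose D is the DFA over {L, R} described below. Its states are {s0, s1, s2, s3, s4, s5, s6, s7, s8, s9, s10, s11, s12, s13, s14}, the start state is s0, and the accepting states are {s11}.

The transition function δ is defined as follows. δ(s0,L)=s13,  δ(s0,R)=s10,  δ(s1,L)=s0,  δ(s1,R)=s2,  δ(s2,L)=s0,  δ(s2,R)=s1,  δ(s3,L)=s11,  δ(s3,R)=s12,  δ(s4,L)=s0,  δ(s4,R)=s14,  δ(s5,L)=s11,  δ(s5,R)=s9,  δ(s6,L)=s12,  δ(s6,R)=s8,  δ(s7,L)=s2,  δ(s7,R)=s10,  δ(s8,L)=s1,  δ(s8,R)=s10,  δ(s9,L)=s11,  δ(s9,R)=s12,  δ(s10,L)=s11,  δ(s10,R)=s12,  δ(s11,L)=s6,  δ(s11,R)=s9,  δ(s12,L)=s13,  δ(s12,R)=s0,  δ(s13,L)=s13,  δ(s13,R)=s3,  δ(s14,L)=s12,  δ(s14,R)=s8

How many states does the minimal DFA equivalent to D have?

7

First remove the unreachable states {s4,s5,s7,s14}; 11 states remain.
P0 = {s11} | {s0,s1,s2,s3,s6,s8,s9,s10,s12,s13}.
On input L, block {s0,s1,s2,s3,s6,s8,s9,s10,s12,s13} splits into {s0,s1,s2,s6,s8,s12,s13} and {s3,s9,s10}.
Split {s0,s1,s2,s6,s8,s12,s13} by δ(·,R) → {s1,s2,s6,s12} and {s0,s8,s13}.
On input L, block {s1,s2,s6,s12} splits into {s1,s2,s12} and {s6}.
On input R, block {s1,s2,s12} splits into {s1,s2} and {s12}.
On input L, block {s0,s8,s13} splits into {s0,s13} and {s8}.
The partition is now stable with 7 blocks: {s11} | {s1,s2} | {s3,s9,s10} | {s0,s13} | {s6} | {s12} | {s8}.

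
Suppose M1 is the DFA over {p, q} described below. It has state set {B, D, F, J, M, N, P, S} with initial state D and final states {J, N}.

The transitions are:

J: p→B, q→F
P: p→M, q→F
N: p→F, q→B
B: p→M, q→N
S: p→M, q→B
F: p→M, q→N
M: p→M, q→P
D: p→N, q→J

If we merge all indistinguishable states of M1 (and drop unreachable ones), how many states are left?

First remove the unreachable states {S}; 7 states remain.
Initial partition by acceptance: {J,N} | {B,D,F,M,P}.
Split {B,D,F,M,P} by δ(·,p) → {B,F,M,P} and {D}.
On input q, block {B,F,M,P} splits into {B,F} and {M,P}.
On input q, block {M,P} splits into {M} and {P}.
Stable partition: {J,N} | {B,F} | {D} | {M} | {P} — 5 equivalence classes.

5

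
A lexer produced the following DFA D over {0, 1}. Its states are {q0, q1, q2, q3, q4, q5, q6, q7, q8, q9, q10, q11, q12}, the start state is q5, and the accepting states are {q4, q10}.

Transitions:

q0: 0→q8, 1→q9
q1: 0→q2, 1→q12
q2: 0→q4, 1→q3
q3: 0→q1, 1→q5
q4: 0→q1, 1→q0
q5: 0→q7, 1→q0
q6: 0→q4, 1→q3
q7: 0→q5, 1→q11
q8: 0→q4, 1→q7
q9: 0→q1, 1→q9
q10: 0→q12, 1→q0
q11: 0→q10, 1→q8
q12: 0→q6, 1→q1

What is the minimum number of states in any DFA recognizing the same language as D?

Initial partition by acceptance: {q4,q10} | {q0,q1,q2,q3,q5,q6,q7,q8,q9,q11,q12}.
On input 0, block {q0,q1,q2,q3,q5,q6,q7,q8,q9,q11,q12} splits into {q0,q1,q3,q5,q7,q9,q12} and {q2,q6,q8,q11}.
On input 0, block {q0,q1,q3,q5,q7,q9,q12} splits into {q3,q5,q7,q9} and {q0,q1,q12}.
Refine {q3,q5,q7,q9} on symbol 0: members go to different blocks, giving {q3,q9} and {q5,q7}.
On input 1, block {q3,q9} splits into {q3} and {q9}.
Refine {q2,q6,q8,q11} on symbol 1: members go to different blocks, giving {q2,q6} and {q8} and {q11}.
Split {q0,q1,q12} by δ(·,0) → {q1,q12} and {q0}.
On input 1, block {q5,q7} splits into {q5} and {q7}.
The partition is now stable with 10 blocks: {q4,q10} | {q3} | {q2,q6} | {q1,q12} | {q5} | {q9} | {q8} | {q11} | {q0} | {q7}.

10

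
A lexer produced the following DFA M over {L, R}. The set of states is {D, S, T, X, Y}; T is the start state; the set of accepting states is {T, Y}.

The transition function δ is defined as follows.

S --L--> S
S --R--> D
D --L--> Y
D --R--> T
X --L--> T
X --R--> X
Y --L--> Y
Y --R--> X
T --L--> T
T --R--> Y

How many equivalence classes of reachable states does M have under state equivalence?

States {D,S} cannot be reached from the start state, so discard them.
Start with accepting vs non-accepting: {T,Y} | {X}.
On input R, block {T,Y} splits into {T} and {Y}.
The partition is now stable with 3 blocks: {T} | {X} | {Y}.

3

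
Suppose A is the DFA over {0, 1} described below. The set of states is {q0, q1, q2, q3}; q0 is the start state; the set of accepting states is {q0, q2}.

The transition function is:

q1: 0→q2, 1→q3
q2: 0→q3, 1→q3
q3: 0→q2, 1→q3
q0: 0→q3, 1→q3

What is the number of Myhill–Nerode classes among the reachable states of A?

Reachable states from the start: {q0,q2,q3}. Unreachable: {q1} — drop them.
P0 = {q0,q2} | {q3}.
The partition is now stable with 2 blocks: {q0,q2} | {q3}.

2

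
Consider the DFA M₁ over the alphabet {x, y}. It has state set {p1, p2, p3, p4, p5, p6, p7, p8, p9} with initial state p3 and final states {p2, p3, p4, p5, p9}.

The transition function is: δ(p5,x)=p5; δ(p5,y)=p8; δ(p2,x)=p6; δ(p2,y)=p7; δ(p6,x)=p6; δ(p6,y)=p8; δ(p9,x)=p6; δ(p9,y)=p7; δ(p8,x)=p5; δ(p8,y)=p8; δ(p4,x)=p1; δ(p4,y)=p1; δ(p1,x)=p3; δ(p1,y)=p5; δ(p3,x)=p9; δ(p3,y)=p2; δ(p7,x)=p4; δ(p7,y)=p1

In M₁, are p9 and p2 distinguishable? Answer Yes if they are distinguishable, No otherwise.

Every state is reachable, so we keep all 9.
Initial partition by acceptance: {p2,p3,p4,p5,p9} | {p1,p6,p7,p8}.
Refine {p2,p3,p4,p5,p9} on symbol x: members go to different blocks, giving {p2,p4,p9} and {p3,p5}.
Refine {p1,p6,p7,p8} on symbol x: members go to different blocks, giving {p1,p8} and {p6} and {p7}.
On input x, block {p2,p4,p9} splits into {p2,p9} and {p4}.
Refine {p1,p8} on symbol y: members go to different blocks, giving {p1} and {p8}.
Refine {p3,p5} on symbol x: members go to different blocks, giving {p3} and {p5}.
The partition is now stable with 8 blocks: {p2,p9} | {p1} | {p3} | {p6} | {p7} | {p4} | {p8} | {p5}.
p9 and p2 lie in the same block of the stable partition, so they are equivalent — no string distinguishes them.

No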